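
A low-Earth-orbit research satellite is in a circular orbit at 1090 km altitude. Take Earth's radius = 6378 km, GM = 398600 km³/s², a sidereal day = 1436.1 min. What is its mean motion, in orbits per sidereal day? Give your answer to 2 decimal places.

Semi-major axis a = 6378 + 1090 = 7468 km. Period T = 2π√(a³/μ) = 2π√(7468³/398600) = 6422.7 s = 107.05 min.
Orbits per sidereal day = 86166 / 6422.7 = 13.416.

13.42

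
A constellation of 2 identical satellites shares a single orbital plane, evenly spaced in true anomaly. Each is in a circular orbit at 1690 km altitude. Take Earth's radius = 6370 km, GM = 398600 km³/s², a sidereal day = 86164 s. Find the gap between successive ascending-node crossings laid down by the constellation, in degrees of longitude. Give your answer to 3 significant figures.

15.0°

Semi-major axis a = 6370 + 1690 = 8060 km. Period T = 2π√(a³/μ) = 2π√(8060³/398600) = 7201.3 s = 120.02 min.
Single-satellite node shift = (7201.3/86164) × 360° = 30.09°.
With 2 satellites evenly phased, successive equator crossings are 30.09/2 = 15.044° apart.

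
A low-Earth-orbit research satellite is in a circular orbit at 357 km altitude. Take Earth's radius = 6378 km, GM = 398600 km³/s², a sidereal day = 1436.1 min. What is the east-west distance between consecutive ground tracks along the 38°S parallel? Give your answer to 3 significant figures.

Semi-major axis a = 6378 + 357 = 6735 km. Period T = 2π√(a³/μ) = 2π√(6735³/398600) = 5500.7 s = 91.68 min.
Node shift per orbit = (5500.7/86166) × 360° = 22.98°.
Equatorial spacing = 22.98 × 111.3 km/° = 2558 km.
At 38° latitude, spacing = 2558 × cos(38°) = 2016 km.

2020 km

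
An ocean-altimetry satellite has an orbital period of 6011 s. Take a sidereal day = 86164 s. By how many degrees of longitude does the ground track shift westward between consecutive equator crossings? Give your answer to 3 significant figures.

25.1°

During one orbit Earth rotates (6011.0 / 86164) × 360° = 25.11°.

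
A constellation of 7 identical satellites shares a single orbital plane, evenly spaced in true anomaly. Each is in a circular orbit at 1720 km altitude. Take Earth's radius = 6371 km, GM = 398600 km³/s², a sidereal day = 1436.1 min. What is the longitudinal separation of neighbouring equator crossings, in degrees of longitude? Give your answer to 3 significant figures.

4.32°

Semi-major axis a = 6371 + 1720 = 8091 km. Period T = 2π√(a³/μ) = 2π√(8091³/398600) = 7242.9 s = 120.72 min.
Single-satellite node shift = (7242.9/86166) × 360° = 30.26°.
With 7 satellites evenly phased, successive equator crossings are 30.26/7 = 4.323° apart.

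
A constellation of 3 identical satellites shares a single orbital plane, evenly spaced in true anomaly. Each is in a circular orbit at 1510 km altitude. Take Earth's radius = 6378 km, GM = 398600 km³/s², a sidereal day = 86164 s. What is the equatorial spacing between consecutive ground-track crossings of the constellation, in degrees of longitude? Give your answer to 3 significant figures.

9.71°

Semi-major axis a = 6378 + 1510 = 7888 km. Period T = 2π√(a³/μ) = 2π√(7888³/398600) = 6972.1 s = 116.20 min.
Single-satellite node shift = (6972.1/86164) × 360° = 29.13°.
With 3 satellites evenly phased, successive equator crossings are 29.13/3 = 9.710° apart.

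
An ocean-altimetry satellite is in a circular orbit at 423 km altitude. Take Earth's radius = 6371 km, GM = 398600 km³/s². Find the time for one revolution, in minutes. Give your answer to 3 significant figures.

92.9 min

Semi-major axis a = 6371 + 423 = 6794 km. Period T = 2π√(a³/μ) = 2π√(6794³/398600) = 5573.1 s = 92.89 min.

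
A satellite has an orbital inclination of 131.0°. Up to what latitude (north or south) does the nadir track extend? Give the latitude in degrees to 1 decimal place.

49.0°

Retrograde orbit: the ground track reaches ±(180° − i) = ±(180 − 131.0) = ±49.0°.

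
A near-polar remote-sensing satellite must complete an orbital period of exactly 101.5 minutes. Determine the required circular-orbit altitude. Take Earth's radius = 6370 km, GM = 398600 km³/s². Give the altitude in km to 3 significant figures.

838 km

T = 101.5 min = 6090.0 s.
From T = 2π√(a³/μ): a = (μ T²/4π²)^(1/3) = (398600 × 6090.0² / 4π²)^(1/3) = 7208 km.
Altitude h = a − R = 7208 − 6370 = 838 km.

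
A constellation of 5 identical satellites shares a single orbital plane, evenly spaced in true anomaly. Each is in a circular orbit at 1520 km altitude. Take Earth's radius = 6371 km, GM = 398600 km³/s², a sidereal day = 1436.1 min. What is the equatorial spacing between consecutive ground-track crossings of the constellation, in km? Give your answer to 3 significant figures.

648 km

Semi-major axis a = 6371 + 1520 = 7891 km. Period T = 2π√(a³/μ) = 2π√(7891³/398600) = 6976.0 s = 116.27 min.
Single-satellite node shift = (6976.0/86166) × 360° = 29.15°.
With 5 satellites evenly phased, successive equator crossings are 29.15/5 = 5.829° apart.
That is 5.829 × 111.2 = 648 km at the equator.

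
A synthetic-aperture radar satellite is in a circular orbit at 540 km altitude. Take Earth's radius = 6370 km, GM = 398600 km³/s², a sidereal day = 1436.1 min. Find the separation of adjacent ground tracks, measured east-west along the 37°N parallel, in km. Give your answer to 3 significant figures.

2120 km

Semi-major axis a = 6370 + 540 = 6910 km. Period T = 2π√(a³/μ) = 2π√(6910³/398600) = 5716.5 s = 95.27 min.
Node shift per orbit = (5716.5/86166) × 360° = 23.88°.
Equatorial spacing = 23.88 × 111.2 km/° = 2655 km.
At 37° latitude, spacing = 2655 × cos(37°) = 2121 km.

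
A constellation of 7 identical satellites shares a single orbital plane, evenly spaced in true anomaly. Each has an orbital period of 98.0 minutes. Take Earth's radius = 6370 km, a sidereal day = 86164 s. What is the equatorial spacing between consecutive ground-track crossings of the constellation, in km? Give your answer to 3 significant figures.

T = 98.0 min = 5880.0 s.
Single-satellite node shift = (5880.0/86164) × 360° = 24.57°.
With 7 satellites evenly phased, successive equator crossings are 24.57/7 = 3.510° apart.
That is 3.510 × 111.2 = 390 km at the equator.

390 km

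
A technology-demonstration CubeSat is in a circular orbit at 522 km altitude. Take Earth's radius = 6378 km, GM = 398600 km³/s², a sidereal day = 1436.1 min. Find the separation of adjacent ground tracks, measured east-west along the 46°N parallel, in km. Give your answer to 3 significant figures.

Semi-major axis a = 6378 + 522 = 6900 km. Period T = 2π√(a³/μ) = 2π√(6900³/398600) = 5704.1 s = 95.07 min.
Node shift per orbit = (5704.1/86166) × 360° = 23.83°.
Equatorial spacing = 23.83 × 111.3 km/° = 2653 km.
At 46° latitude, spacing = 2653 × cos(46°) = 1843 km.

1840 km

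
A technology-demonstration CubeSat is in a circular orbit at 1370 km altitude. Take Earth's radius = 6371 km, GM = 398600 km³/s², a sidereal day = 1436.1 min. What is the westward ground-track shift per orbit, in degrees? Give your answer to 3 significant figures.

28.3°

Semi-major axis a = 6371 + 1370 = 7741 km. Period T = 2π√(a³/μ) = 2π√(7741³/398600) = 6778.1 s = 112.97 min.
During one orbit Earth rotates (6778.1 / 86166) × 360° = 28.32°.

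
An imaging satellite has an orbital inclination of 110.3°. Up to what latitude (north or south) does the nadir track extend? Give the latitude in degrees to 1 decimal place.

69.7°

Retrograde orbit: the ground track reaches ±(180° − i) = ±(180 − 110.3) = ±69.7°.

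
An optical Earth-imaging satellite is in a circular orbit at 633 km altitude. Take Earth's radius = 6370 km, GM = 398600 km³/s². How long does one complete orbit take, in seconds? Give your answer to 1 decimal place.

5832.3 seconds

Semi-major axis a = 6370 + 633 = 7003 km. Period T = 2π√(a³/μ) = 2π√(7003³/398600) = 5832.3 s = 97.20 min.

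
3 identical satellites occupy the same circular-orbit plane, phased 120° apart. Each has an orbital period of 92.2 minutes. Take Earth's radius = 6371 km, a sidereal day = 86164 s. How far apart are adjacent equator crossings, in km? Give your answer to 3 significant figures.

857 km

T = 92.2 min = 5532.0 s.
Single-satellite node shift = (5532.0/86164) × 360° = 23.11°.
With 3 satellites evenly phased, successive equator crossings are 23.11/3 = 7.704° apart.
That is 7.704 × 111.2 = 857 km at the equator.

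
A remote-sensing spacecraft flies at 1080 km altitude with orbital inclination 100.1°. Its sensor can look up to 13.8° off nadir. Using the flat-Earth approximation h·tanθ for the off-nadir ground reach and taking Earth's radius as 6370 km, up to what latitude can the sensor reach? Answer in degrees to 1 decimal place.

82.3°

Retrograde orbit: the ground track reaches ±(180° − i) = ±(180 − 100.1) = ±79.9°.
Sensor half-swath on the ground ≈ 1080·tan(13.8°) = 265 km = 2.39° of latitude.
Maximum observable latitude ≈ 79.9 + 2.39 = 82.3°.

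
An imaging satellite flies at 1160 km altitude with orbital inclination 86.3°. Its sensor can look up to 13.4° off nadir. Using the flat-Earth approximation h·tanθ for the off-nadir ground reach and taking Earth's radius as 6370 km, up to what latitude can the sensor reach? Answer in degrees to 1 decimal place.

88.8°

For a prograde orbit the ground track reaches latitude ±i = ±86.3°.
Sensor half-swath on the ground ≈ 1160·tan(13.4°) = 276 km = 2.49° of latitude.
Maximum observable latitude ≈ 86.3 + 2.49 = 88.8°.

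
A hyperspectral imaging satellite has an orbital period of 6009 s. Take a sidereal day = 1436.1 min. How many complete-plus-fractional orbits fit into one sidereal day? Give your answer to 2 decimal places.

Orbits per sidereal day = 86166 / 6009.0 = 14.339.

14.34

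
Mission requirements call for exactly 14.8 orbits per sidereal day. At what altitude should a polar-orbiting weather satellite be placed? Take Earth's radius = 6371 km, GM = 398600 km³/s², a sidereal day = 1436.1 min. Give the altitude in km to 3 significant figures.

624 km

Required period T = 86166 / 14.8 = 5822.0 s.
From T = 2π√(a³/μ): a = (μ T²/4π²)^(1/3) = (398600 × 5822.0² / 4π²)^(1/3) = 6995 km.
Altitude h = a − R = 6995 − 6371 = 624 km.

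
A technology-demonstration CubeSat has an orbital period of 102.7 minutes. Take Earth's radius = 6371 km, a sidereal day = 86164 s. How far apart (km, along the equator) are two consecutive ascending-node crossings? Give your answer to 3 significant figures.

2860 km

T = 102.7 min = 6162.0 s.
During one orbit Earth rotates (6162.0 / 86164) × 360° = 25.75°.
At the equator that is 25.75° × (2π·6371/360) km/° = 25.75 × 111.2 = 2863 km.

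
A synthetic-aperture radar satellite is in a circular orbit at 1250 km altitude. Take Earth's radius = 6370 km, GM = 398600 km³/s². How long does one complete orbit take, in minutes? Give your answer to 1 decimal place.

110.3 min

Semi-major axis a = 6370 + 1250 = 7620 km. Period T = 2π√(a³/μ) = 2π√(7620³/398600) = 6619.8 s = 110.33 min.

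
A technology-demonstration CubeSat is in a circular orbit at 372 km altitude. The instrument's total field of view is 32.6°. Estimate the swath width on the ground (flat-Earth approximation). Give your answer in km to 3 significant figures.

Half-angle = 32.6°/2 = 16.3°.
Swath width ≈ 2h·tan(θ/2) = 2 × 372 × tan(16.3°) = 217.6 km.

218 km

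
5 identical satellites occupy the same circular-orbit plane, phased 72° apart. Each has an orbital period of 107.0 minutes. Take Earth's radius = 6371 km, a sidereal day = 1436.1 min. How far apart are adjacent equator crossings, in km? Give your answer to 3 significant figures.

T = 107.0 min = 6420.0 s.
Single-satellite node shift = (6420.0/86166) × 360° = 26.82°.
With 5 satellites evenly phased, successive equator crossings are 26.82/5 = 5.365° apart.
That is 5.365 × 111.2 = 597 km at the equator.

597 km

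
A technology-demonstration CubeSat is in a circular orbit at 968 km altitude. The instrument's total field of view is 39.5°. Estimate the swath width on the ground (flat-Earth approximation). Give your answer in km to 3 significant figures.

Half-angle = 39.5°/2 = 19.75°.
Swath width ≈ 2h·tan(θ/2) = 2 × 968 × tan(19.75°) = 695.1 km.

695 km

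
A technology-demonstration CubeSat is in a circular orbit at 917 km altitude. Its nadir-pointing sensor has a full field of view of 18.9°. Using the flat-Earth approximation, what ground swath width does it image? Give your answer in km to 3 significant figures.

305 km

Half-angle = 18.9°/2 = 9.45°.
Swath width ≈ 2h·tan(θ/2) = 2 × 917 × tan(9.45°) = 305.3 km.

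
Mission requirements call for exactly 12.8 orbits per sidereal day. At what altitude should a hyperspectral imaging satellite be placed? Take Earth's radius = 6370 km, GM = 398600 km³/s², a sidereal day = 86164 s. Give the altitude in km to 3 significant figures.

1340 km

Required period T = 86164 / 12.8 = 6731.6 s.
From T = 2π√(a³/μ): a = (μ T²/4π²)^(1/3) = (398600 × 6731.6² / 4π²)^(1/3) = 7706 km.
Altitude h = a − R = 7706 − 6370 = 1336 km.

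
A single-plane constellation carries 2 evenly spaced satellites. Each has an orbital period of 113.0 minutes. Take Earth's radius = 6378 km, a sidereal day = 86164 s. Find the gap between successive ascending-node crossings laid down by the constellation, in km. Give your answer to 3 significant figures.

T = 113.0 min = 6780.0 s.
Single-satellite node shift = (6780.0/86164) × 360° = 28.33°.
With 2 satellites evenly phased, successive equator crossings are 28.33/2 = 14.164° apart.
That is 14.164 × 111.3 = 1577 km at the equator.

1580 km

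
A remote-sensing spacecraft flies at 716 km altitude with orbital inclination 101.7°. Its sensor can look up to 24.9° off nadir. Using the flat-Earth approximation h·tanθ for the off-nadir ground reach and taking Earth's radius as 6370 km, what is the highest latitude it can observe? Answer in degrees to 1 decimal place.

81.3°

Retrograde orbit: the ground track reaches ±(180° − i) = ±(180 − 101.7) = ±78.3°.
Sensor half-swath on the ground ≈ 716·tan(24.9°) = 332 km = 2.99° of latitude.
Maximum observable latitude ≈ 78.3 + 2.99 = 81.3°.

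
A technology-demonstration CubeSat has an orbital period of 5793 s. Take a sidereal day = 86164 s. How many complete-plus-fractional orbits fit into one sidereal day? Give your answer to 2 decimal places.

Orbits per sidereal day = 86164 / 5793.0 = 14.874.

14.87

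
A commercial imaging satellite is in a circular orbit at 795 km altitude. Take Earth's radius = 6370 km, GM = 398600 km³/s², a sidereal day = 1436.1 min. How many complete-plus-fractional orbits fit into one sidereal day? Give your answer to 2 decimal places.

Semi-major axis a = 6370 + 795 = 7165 km. Period T = 2π√(a³/μ) = 2π√(7165³/398600) = 6035.8 s = 100.60 min.
Orbits per sidereal day = 86166 / 6035.8 = 14.276.

14.28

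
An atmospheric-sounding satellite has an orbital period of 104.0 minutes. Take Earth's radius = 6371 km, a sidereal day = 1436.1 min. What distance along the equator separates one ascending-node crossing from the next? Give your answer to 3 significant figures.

T = 104.0 min = 6240.0 s.
During one orbit Earth rotates (6240.0 / 86166) × 360° = 26.07°.
At the equator that is 26.07° × (2π·6371/360) km/° = 26.07 × 111.2 = 2899 km.

2900 km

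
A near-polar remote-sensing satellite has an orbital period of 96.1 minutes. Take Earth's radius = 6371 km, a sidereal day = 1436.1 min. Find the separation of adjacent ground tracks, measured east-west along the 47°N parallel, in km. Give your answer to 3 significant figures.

T = 96.1 min = 5766.0 s.
Node shift per orbit = (5766.0/86166) × 360° = 24.09°.
Equatorial spacing = 24.09 × 111.2 km/° = 2679 km.
At 47° latitude, spacing = 2679 × cos(47°) = 1827 km.

1830 km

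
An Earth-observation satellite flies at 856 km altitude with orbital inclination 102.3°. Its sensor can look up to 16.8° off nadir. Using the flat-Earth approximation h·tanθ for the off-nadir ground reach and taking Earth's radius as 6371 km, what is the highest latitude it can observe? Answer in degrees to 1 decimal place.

80.0°

Retrograde orbit: the ground track reaches ±(180° − i) = ±(180 − 102.3) = ±77.7°.
Sensor half-swath on the ground ≈ 856·tan(16.8°) = 258 km = 2.32° of latitude.
Maximum observable latitude ≈ 77.7 + 2.32 = 80.0°.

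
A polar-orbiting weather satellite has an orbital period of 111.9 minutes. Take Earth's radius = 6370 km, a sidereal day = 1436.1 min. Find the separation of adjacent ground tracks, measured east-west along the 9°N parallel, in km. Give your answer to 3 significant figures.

T = 111.9 min = 6714.0 s.
Node shift per orbit = (6714.0/86166) × 360° = 28.05°.
Equatorial spacing = 28.05 × 111.2 km/° = 3119 km.
At 9° latitude, spacing = 3119 × cos(9°) = 3080 km.

3080 km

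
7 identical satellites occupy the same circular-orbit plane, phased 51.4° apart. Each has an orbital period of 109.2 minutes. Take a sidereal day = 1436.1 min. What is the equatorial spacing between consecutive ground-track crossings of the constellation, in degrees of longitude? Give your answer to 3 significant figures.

3.91°

T = 109.2 min = 6552.0 s.
Single-satellite node shift = (6552.0/86166) × 360° = 27.37°.
With 7 satellites evenly phased, successive equator crossings are 27.37/7 = 3.911° apart.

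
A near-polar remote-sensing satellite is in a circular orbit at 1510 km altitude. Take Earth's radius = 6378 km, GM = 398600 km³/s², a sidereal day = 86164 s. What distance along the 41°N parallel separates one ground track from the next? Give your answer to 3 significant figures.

2450 km

Semi-major axis a = 6378 + 1510 = 7888 km. Period T = 2π√(a³/μ) = 2π√(7888³/398600) = 6972.1 s = 116.20 min.
Node shift per orbit = (6972.1/86164) × 360° = 29.13°.
Equatorial spacing = 29.13 × 111.3 km/° = 3243 km.
At 41° latitude, spacing = 3243 × cos(41°) = 2447 km.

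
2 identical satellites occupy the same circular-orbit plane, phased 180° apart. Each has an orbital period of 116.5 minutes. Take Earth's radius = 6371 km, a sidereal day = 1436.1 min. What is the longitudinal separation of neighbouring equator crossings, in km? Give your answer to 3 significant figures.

1620 km

T = 116.5 min = 6990.0 s.
Single-satellite node shift = (6990.0/86166) × 360° = 29.20°.
With 2 satellites evenly phased, successive equator crossings are 29.20/2 = 14.602° apart.
That is 14.602 × 111.2 = 1624 km at the equator.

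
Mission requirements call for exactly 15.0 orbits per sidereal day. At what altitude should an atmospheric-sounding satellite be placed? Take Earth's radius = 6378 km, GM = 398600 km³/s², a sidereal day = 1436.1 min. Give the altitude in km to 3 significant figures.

554 km

Required period T = 86166 / 15.0 = 5744.4 s.
From T = 2π√(a³/μ): a = (μ T²/4π²)^(1/3) = (398600 × 5744.4² / 4π²)^(1/3) = 6932 km.
Altitude h = a − R = 6932 − 6378 = 554 km.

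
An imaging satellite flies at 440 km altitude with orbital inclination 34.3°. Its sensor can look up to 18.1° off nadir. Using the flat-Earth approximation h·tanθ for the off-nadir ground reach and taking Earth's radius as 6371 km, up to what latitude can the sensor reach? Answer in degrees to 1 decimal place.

For a prograde orbit the ground track reaches latitude ±i = ±34.3°.
Sensor half-swath on the ground ≈ 440·tan(18.1°) = 144 km = 1.29° of latitude.
Maximum observable latitude ≈ 34.3 + 1.29 = 35.6°.

35.6°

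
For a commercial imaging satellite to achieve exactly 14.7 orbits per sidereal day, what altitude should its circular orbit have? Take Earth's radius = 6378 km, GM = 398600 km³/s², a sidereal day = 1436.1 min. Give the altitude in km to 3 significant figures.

Required period T = 86166 / 14.7 = 5861.6 s.
From T = 2π√(a³/μ): a = (μ T²/4π²)^(1/3) = (398600 × 5861.6² / 4π²)^(1/3) = 7026 km.
Altitude h = a − R = 7026 − 6378 = 648 km.

648 km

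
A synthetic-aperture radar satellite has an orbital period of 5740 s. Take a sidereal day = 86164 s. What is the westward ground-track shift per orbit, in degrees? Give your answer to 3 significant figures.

24.0°

During one orbit Earth rotates (5740.0 / 86164) × 360° = 23.98°.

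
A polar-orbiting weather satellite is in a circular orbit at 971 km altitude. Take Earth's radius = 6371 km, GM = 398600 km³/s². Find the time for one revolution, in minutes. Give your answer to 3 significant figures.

104 min

Semi-major axis a = 6371 + 971 = 7342 km. Period T = 2π√(a³/μ) = 2π√(7342³/398600) = 6260.8 s = 104.35 min.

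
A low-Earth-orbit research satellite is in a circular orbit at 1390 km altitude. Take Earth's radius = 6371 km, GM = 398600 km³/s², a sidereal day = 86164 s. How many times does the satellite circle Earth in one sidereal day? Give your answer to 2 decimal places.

12.66

Semi-major axis a = 6371 + 1390 = 7761 km. Period T = 2π√(a³/μ) = 2π√(7761³/398600) = 6804.4 s = 113.41 min.
Orbits per sidereal day = 86164 / 6804.4 = 12.663.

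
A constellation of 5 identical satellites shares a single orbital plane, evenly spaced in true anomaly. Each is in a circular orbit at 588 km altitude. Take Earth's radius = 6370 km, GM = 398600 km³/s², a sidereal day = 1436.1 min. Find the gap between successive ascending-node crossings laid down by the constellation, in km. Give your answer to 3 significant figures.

Semi-major axis a = 6370 + 588 = 6958 km. Period T = 2π√(a³/μ) = 2π√(6958³/398600) = 5776.1 s = 96.27 min.
Single-satellite node shift = (5776.1/86166) × 360° = 24.13°.
With 5 satellites evenly phased, successive equator crossings are 24.13/5 = 4.827° apart.
That is 4.827 × 111.2 = 537 km at the equator.

537 km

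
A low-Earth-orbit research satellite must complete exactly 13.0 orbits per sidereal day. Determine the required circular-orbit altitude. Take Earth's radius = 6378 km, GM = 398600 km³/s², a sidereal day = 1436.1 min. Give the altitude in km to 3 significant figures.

1250 km

Required period T = 86166 / 13.0 = 6628.2 s.
From T = 2π√(a³/μ): a = (μ T²/4π²)^(1/3) = (398600 × 6628.2² / 4π²)^(1/3) = 7626 km.
Altitude h = a − R = 7626 − 6378 = 1248 km.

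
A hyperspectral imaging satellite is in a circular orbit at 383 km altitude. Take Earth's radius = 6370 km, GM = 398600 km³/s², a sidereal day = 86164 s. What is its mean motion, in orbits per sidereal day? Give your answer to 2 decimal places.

15.60

Semi-major axis a = 6370 + 383 = 6753 km. Period T = 2π√(a³/μ) = 2π√(6753³/398600) = 5522.8 s = 92.05 min.
Orbits per sidereal day = 86164 / 5522.8 = 15.602.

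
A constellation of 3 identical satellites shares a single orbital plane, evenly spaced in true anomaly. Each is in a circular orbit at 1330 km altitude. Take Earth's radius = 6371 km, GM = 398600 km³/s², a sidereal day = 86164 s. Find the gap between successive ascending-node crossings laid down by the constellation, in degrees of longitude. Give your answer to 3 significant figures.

Semi-major axis a = 6371 + 1330 = 7701 km. Period T = 2π√(a³/μ) = 2π√(7701³/398600) = 6725.6 s = 112.09 min.
Single-satellite node shift = (6725.6/86164) × 360° = 28.10°.
With 3 satellites evenly phased, successive equator crossings are 28.10/3 = 9.367° apart.

9.37°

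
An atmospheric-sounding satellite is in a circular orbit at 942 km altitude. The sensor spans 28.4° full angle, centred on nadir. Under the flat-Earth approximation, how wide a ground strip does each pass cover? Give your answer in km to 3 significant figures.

477 km

Half-angle = 28.4°/2 = 14.2°.
Swath width ≈ 2h·tan(θ/2) = 2 × 942 × tan(14.2°) = 476.7 km.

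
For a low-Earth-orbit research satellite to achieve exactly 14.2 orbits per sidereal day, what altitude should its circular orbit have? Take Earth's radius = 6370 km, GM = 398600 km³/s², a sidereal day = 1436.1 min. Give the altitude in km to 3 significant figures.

820 km

Required period T = 86166 / 14.2 = 6068.0 s.
From T = 2π√(a³/μ): a = (μ T²/4π²)^(1/3) = (398600 × 6068.0² / 4π²)^(1/3) = 7190 km.
Altitude h = a − R = 7190 − 6370 = 820 km.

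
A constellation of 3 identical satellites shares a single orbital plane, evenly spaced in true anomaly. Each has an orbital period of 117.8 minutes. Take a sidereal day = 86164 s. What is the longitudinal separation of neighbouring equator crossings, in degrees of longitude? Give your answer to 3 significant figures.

9.84°

T = 117.8 min = 7068.0 s.
Single-satellite node shift = (7068.0/86164) × 360° = 29.53°.
With 3 satellites evenly phased, successive equator crossings are 29.53/3 = 9.844° apart.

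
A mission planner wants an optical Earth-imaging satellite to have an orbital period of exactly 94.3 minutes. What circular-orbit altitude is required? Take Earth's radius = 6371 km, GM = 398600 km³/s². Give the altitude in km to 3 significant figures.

492 km

T = 94.3 min = 5658.0 s.
From T = 2π√(a³/μ): a = (μ T²/4π²)^(1/3) = (398600 × 5658.0² / 4π²)^(1/3) = 6863 km.
Altitude h = a − R = 6863 − 6371 = 492 km.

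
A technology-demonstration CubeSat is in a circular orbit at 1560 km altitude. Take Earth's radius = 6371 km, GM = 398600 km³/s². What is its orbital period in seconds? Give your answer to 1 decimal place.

7029.2 seconds

Semi-major axis a = 6371 + 1560 = 7931 km. Period T = 2π√(a³/μ) = 2π√(7931³/398600) = 7029.2 s = 117.15 min.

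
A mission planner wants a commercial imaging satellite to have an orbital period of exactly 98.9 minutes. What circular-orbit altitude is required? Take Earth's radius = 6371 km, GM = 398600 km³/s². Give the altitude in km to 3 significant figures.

T = 98.9 min = 5934.0 s.
From T = 2π√(a³/μ): a = (μ T²/4π²)^(1/3) = (398600 × 5934.0² / 4π²)^(1/3) = 7084 km.
Altitude h = a − R = 7084 − 6371 = 713 km.

713 km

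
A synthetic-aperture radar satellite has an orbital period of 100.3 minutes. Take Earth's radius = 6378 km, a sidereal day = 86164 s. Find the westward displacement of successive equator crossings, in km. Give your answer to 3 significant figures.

2800 km

T = 100.3 min = 6018.0 s.
During one orbit Earth rotates (6018.0 / 86164) × 360° = 25.14°.
At the equator that is 25.14° × (2π·6378/360) km/° = 25.14 × 111.3 = 2799 km.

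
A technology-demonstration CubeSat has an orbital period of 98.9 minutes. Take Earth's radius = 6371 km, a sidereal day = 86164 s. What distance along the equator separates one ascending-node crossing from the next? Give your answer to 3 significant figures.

2760 km

T = 98.9 min = 5934.0 s.
During one orbit Earth rotates (5934.0 / 86164) × 360° = 24.79°.
At the equator that is 24.79° × (2π·6371/360) km/° = 24.79 × 111.2 = 2757 km.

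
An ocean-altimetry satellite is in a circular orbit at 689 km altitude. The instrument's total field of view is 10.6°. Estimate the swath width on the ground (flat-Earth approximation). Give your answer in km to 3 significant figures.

128 km

Half-angle = 10.6°/2 = 5.3°.
Swath width ≈ 2h·tan(θ/2) = 2 × 689 × tan(5.3°) = 127.8 km.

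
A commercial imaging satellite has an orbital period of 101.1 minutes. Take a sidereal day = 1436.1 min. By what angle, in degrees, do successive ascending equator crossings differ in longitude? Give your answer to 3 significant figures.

25.3°

T = 101.1 min = 6066.0 s.
During one orbit Earth rotates (6066.0 / 86166) × 360° = 25.34°.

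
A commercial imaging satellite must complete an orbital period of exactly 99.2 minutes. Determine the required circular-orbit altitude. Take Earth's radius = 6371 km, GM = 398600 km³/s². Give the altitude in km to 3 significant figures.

728 km

T = 99.2 min = 5952.0 s.
From T = 2π√(a³/μ): a = (μ T²/4π²)^(1/3) = (398600 × 5952.0² / 4π²)^(1/3) = 7099 km.
Altitude h = a − R = 7099 − 6371 = 728 km.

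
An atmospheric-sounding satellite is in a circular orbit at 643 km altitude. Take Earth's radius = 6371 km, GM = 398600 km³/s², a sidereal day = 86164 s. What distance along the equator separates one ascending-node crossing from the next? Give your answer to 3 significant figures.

Semi-major axis a = 6371 + 643 = 7014 km. Period T = 2π√(a³/μ) = 2π√(7014³/398600) = 5846.0 s = 97.43 min.
During one orbit Earth rotates (5846.0 / 86164) × 360° = 24.43°.
At the equator that is 24.43° × (2π·6371/360) km/° = 24.43 × 111.2 = 2716 km.

2720 km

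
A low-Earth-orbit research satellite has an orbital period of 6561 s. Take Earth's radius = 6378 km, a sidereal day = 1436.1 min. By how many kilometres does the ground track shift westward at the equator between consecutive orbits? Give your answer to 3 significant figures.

During one orbit Earth rotates (6561.0 / 86166) × 360° = 27.41°.
At the equator that is 27.41° × (2π·6378/360) km/° = 27.41 × 111.3 = 3051 km.

3050 km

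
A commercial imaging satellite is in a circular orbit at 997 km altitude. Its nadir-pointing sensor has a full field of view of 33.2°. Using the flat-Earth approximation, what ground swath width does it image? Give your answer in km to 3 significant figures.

Half-angle = 33.2°/2 = 16.6°.
Swath width ≈ 2h·tan(θ/2) = 2 × 997 × tan(16.6°) = 594.4 km.

594 km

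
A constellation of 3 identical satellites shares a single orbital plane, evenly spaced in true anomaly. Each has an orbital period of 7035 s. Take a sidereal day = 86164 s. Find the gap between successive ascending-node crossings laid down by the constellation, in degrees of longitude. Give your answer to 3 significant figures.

Single-satellite node shift = (7035.0/86164) × 360° = 29.39°.
With 3 satellites evenly phased, successive equator crossings are 29.39/3 = 9.798° apart.

9.80°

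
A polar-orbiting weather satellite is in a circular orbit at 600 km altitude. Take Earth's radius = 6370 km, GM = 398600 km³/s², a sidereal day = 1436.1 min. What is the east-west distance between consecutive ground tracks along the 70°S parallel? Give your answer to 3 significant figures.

Semi-major axis a = 6370 + 600 = 6970 km. Period T = 2π√(a³/μ) = 2π√(6970³/398600) = 5791.1 s = 96.52 min.
Node shift per orbit = (5791.1/86166) × 360° = 24.20°.
Equatorial spacing = 24.20 × 111.2 km/° = 2690 km.
At 70° latitude, spacing = 2690 × cos(70°) = 920 km.

920 km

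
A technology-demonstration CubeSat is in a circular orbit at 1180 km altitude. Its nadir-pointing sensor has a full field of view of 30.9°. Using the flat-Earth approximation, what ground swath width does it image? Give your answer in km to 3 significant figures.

Half-angle = 30.9°/2 = 15.45°.
Swath width ≈ 2h·tan(θ/2) = 2 × 1180 × tan(15.45°) = 652.3 km.

652 km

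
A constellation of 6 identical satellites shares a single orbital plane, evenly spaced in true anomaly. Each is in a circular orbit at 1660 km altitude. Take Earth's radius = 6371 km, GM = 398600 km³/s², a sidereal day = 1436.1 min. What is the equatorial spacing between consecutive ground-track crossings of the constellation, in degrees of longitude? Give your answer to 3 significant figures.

4.99°

Semi-major axis a = 6371 + 1660 = 8031 km. Period T = 2π√(a³/μ) = 2π√(8031³/398600) = 7162.5 s = 119.38 min.
Single-satellite node shift = (7162.5/86166) × 360° = 29.92°.
With 6 satellites evenly phased, successive equator crossings are 29.92/6 = 4.987° apart.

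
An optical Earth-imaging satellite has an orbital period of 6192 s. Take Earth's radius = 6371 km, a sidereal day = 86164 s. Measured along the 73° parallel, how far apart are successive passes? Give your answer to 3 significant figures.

Node shift per orbit = (6192.0/86164) × 360° = 25.87°.
Equatorial spacing = 25.87 × 111.2 km/° = 2877 km.
At 73° latitude, spacing = 2877 × cos(73°) = 841 km.

841 km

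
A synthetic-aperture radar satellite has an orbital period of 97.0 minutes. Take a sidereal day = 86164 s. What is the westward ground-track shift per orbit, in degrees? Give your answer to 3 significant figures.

T = 97.0 min = 5820.0 s.
During one orbit Earth rotates (5820.0 / 86164) × 360° = 24.32°.

24.3°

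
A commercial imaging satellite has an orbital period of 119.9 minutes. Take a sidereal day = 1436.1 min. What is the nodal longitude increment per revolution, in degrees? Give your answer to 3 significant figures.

T = 119.9 min = 7194.0 s.
During one orbit Earth rotates (7194.0 / 86166) × 360° = 30.06°.

30.1°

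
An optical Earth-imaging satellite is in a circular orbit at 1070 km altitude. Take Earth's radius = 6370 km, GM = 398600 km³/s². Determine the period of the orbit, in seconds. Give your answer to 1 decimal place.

6386.6 seconds

Semi-major axis a = 6370 + 1070 = 7440 km. Period T = 2π√(a³/μ) = 2π√(7440³/398600) = 6386.6 s = 106.44 min.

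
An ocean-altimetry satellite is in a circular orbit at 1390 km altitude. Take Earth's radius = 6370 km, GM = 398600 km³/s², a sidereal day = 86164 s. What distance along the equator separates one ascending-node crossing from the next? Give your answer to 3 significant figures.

Semi-major axis a = 6370 + 1390 = 7760 km. Period T = 2π√(a³/μ) = 2π√(7760³/398600) = 6803.1 s = 113.38 min.
During one orbit Earth rotates (6803.1 / 86164) × 360° = 28.42°.
At the equator that is 28.42° × (2π·6370/360) km/° = 28.42 × 111.2 = 3160 km.

3160 km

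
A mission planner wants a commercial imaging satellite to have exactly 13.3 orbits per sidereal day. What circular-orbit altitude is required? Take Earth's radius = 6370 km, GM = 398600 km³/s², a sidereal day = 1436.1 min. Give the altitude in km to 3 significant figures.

1140 km

Required period T = 86166 / 13.3 = 6478.6 s.
From T = 2π√(a³/μ): a = (μ T²/4π²)^(1/3) = (398600 × 6478.6² / 4π²)^(1/3) = 7511 km.
Altitude h = a − R = 7511 − 6370 = 1141 km.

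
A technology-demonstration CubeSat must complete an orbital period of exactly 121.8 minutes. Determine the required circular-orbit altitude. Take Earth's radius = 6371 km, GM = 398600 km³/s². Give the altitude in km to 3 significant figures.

1770 km

T = 121.8 min = 7308.0 s.
From T = 2π√(a³/μ): a = (μ T²/4π²)^(1/3) = (398600 × 7308.0² / 4π²)^(1/3) = 8139 km.
Altitude h = a − R = 8139 − 6371 = 1768 km.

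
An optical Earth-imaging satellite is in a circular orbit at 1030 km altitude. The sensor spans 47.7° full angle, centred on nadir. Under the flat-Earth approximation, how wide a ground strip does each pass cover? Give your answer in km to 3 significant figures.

911 km

Half-angle = 47.7°/2 = 23.85°.
Swath width ≈ 2h·tan(θ/2) = 2 × 1030 × tan(23.85°) = 910.7 km.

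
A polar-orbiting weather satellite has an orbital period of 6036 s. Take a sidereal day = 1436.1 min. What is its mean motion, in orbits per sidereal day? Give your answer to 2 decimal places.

14.28

Orbits per sidereal day = 86166 / 6036.0 = 14.275.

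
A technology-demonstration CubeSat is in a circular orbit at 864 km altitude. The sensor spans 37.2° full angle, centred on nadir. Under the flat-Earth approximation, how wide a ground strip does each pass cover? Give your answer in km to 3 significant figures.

582 km

Half-angle = 37.2°/2 = 18.6°.
Swath width ≈ 2h·tan(θ/2) = 2 × 864 × tan(18.6°) = 581.5 km.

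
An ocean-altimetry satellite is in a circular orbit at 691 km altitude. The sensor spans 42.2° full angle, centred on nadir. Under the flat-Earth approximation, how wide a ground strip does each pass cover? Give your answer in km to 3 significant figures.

533 km

Half-angle = 42.2°/2 = 21.1°.
Swath width ≈ 2h·tan(θ/2) = 2 × 691 × tan(21.1°) = 533.3 km.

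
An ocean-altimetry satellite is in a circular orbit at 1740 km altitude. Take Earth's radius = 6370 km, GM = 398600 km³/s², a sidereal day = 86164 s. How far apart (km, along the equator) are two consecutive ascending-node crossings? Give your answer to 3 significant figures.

3380 km

Semi-major axis a = 6370 + 1740 = 8110 km. Period T = 2π√(a³/μ) = 2π√(8110³/398600) = 7268.5 s = 121.14 min.
During one orbit Earth rotates (7268.5 / 86164) × 360° = 30.37°.
At the equator that is 30.37° × (2π·6370/360) km/° = 30.37 × 111.2 = 3376 km.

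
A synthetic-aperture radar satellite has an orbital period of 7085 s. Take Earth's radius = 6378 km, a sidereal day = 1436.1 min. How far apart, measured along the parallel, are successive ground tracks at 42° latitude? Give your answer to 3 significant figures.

2450 km

Node shift per orbit = (7085.0/86166) × 360° = 29.60°.
Equatorial spacing = 29.60 × 111.3 km/° = 3295 km.
At 42° latitude, spacing = 3295 × cos(42°) = 2449 km.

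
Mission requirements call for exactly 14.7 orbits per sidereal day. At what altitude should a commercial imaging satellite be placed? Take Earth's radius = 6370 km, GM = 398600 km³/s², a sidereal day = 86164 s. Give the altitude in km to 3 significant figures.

Required period T = 86164 / 14.7 = 5861.5 s.
From T = 2π√(a³/μ): a = (μ T²/4π²)^(1/3) = (398600 × 5861.5² / 4π²)^(1/3) = 7026 km.
Altitude h = a − R = 7026 − 6370 = 656 km.

656 km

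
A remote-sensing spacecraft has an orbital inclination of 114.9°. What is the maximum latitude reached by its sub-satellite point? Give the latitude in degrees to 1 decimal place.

65.1°

Retrograde orbit: the ground track reaches ±(180° − i) = ±(180 − 114.9) = ±65.1°.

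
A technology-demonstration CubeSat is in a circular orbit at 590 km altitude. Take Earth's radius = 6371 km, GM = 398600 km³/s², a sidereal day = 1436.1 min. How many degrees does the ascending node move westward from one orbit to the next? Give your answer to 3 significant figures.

Semi-major axis a = 6371 + 590 = 6961 km. Period T = 2π√(a³/μ) = 2π√(6961³/398600) = 5779.9 s = 96.33 min.
During one orbit Earth rotates (5779.9 / 86166) × 360° = 24.15°.

24.1°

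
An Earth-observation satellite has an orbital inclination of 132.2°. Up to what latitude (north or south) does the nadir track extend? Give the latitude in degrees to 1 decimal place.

Retrograde orbit: the ground track reaches ±(180° − i) = ±(180 − 132.2) = ±47.8°.

47.8°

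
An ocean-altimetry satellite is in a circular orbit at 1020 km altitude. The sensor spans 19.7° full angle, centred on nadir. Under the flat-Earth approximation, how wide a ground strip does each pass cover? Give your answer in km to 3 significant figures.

Half-angle = 19.7°/2 = 9.85°.
Swath width ≈ 2h·tan(θ/2) = 2 × 1020 × tan(9.85°) = 354.2 km.

354 km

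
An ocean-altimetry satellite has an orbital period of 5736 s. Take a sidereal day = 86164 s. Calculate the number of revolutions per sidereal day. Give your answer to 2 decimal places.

Orbits per sidereal day = 86164 / 5736.0 = 15.022.

15.02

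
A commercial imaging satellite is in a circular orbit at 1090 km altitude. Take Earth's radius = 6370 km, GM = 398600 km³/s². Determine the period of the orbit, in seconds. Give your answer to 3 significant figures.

Semi-major axis a = 6370 + 1090 = 7460 km. Period T = 2π√(a³/μ) = 2π√(7460³/398600) = 6412.4 s = 106.87 min.

6410 seconds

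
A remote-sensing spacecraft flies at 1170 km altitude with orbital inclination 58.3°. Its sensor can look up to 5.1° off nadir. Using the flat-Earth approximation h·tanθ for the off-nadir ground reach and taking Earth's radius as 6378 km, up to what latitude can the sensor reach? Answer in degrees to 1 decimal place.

For a prograde orbit the ground track reaches latitude ±i = ±58.3°.
Sensor half-swath on the ground ≈ 1170·tan(5.1°) = 104 km = 0.94° of latitude.
Maximum observable latitude ≈ 58.3 + 0.94 = 59.2°.

59.2°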